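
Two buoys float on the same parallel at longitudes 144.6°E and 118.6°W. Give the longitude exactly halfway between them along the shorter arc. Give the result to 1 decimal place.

Signed shortest Δλ from +144.6° to -118.6° is +96.8°.
Midpoint longitude = +144.6° + (+96.8°)/2 = +144.6° + 48.4° = +193.0°.
Normalise into (−180°, 180°]: -167.0°.
(The naïve average (+144.6 + -118.6)/2 = 13.0° is on the wrong side of the globe.)

167.0°W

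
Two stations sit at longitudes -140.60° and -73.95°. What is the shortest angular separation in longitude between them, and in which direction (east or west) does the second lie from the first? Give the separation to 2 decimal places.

66.65° east

Raw difference: -73.95 − -140.60 = 66.65°.
Normalise into (−180°, 180°]: 66.65° stays 66.65°.
Positive ⇒ the second point lies to the east; separation 66.65°.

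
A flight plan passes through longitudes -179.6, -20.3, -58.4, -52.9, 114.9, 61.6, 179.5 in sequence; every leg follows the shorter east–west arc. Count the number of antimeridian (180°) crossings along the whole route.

0

Leg 1: -179.6° → -20.3°, shortest Δλ = 159.3° (east) — does not cross 180°.
Leg 2: -20.3° → -58.4°, shortest Δλ = -38.1° (west) — does not cross 180°.
Leg 3: -58.4° → -52.9°, shortest Δλ = 5.5° (east) — does not cross 180°.
Leg 4: -52.9° → +114.9°, shortest Δλ = 167.8° (east) — does not cross 180°.
Leg 5: +114.9° → +61.6°, shortest Δλ = -53.3° (west) — does not cross 180°.
Leg 6: +61.6° → +179.5°, shortest Δλ = 117.9° (east) — does not cross 180°.
Total crossings: 0.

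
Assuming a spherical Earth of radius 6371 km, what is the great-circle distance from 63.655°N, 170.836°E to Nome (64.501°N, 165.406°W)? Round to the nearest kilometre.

Δλ = -165.406 − 170.836 = -336.242°; wrapped into (−180°, 180°]: 23.758°.
Δφ = 64.501 − 63.655 = 0.846°.
a = sin²(Δφ/2) + cos φ₁ · cos φ₂ · sin²(Δλ/2) = 0.008149.
c = 2·atan2(√a, √(1−a)) = 0.18079 rad → d = 6371·c ≈ 1151.84 km.

1152 km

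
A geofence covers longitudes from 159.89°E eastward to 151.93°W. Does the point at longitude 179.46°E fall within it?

Yes

Band width going east from +159.89° to -151.93°: ((-151.93 − 159.89) mod 360) = 48.18°.
Offset of +179.46° east of the west edge: ((179.46 − 159.89) mod 360) = 19.57°.
19.57° ≤ 48.18° ⇒ inside.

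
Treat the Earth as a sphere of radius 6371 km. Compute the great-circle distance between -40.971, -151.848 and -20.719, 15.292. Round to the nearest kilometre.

Δλ = 15.292 − -151.848 = 167.140°.
Δφ = -20.719 − -40.971 = 20.252°.
a = sin²(Δφ/2) + cos φ₁ · cos φ₂ · sin²(Δλ/2) = 0.728264.
c = 2·atan2(√a, √(1−a)) = 2.04489 rad → d = 6371·c ≈ 13027.96 km.

13028 km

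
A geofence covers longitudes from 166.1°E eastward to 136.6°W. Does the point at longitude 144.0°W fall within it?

Band width going east from +166.1° to -136.6°: ((-136.6 − 166.1) mod 360) = 57.3°.
Offset of -144.0° east of the west edge: ((-144.0 − 166.1) mod 360) = 49.9°.
49.9° ≤ 57.3° ⇒ inside.

Yes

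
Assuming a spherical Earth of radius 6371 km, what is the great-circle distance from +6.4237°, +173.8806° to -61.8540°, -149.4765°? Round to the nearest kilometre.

Δλ = -149.4765 − 173.8806 = -323.3571°; wrapped into (−180°, 180°]: 36.6429°.
Δφ = -61.8540 − 6.4237 = -68.2777°.
a = sin²(Δφ/2) + cos φ₁ · cos φ₂ · sin²(Δλ/2) = 0.361266.
c = 2·atan2(√a, √(1−a)) = 1.28964 rad → d = 6371·c ≈ 8216.29 km.

8216 km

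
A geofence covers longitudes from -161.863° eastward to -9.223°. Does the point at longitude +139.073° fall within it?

Band width going east from -161.863° to -9.223°: ((-9.223 − -161.863) mod 360) = 152.640°.
Offset of +139.073° east of the west edge: ((139.073 − -161.863) mod 360) = 300.936°.
300.936° > 152.640° ⇒ outside.

No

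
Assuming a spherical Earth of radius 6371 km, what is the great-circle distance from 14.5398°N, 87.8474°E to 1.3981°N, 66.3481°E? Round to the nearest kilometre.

2777 km

Δλ = 66.3481 − 87.8474 = -21.4993°.
Δφ = 1.3981 − 14.5398 = -13.1417°.
a = sin²(Δφ/2) + cos φ₁ · cos φ₂ · sin²(Δλ/2) = 0.046759.
c = 2·atan2(√a, √(1−a)) = 0.43592 rad → d = 6371·c ≈ 2777.26 km.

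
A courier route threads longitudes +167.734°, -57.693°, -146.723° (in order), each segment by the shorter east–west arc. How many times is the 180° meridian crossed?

Leg 1: +167.734° → -57.693°, shortest Δλ = 134.573° (east) — crosses 180°.
Leg 2: -57.693° → -146.723°, shortest Δλ = -89.03° (west) — does not cross 180°.
Total crossings: 1.

1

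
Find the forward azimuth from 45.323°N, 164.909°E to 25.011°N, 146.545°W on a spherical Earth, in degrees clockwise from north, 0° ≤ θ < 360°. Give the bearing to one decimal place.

Δλ = -146.545 − 164.909 = -311.454°; wrapped into (−180°, 180°]: 48.546°.
θ = atan2( sin Δλ · cos φ₂ , cos φ₁ · sin φ₂ − sin φ₁ · cos φ₂ · cos Δλ )
  = atan2(0.67921, -0.12934) = 100.781° → normalised to [0°, 360°): 100.781°.

100.8°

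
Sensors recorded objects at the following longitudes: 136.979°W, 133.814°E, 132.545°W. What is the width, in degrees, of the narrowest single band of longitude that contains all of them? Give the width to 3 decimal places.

93.641°

Sort the longitudes: -136.979°, -132.545°, +133.814°.
Eastward gaps between consecutive values (wrapping around): 4.434°, 266.359°, 89.207°.
Largest gap = 266.359° ⇒ minimal covering band is its complement: 360° − 266.359° = 93.641°.
Band runs from +133.814° eastward to -132.545°, crossing the antimeridian.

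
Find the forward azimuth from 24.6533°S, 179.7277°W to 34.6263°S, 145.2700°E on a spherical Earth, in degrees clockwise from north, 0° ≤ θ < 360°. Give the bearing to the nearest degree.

244°

Δλ = 145.2700 − -179.7277 = 324.9977°; wrapped into (−180°, 180°]: -35.0023°.
θ = atan2( sin Δλ · cos φ₂ , cos φ₁ · sin φ₂ − sin φ₁ · cos φ₂ · cos Δλ )
  = atan2(-0.47201, -0.23527) = -116.493° → normalised to [0°, 360°): 243.507°.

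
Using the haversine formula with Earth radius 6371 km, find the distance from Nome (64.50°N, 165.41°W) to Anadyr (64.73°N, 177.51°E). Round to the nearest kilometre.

812 km

Δλ = 177.51 − -165.41 = 342.92°; wrapped into (−180°, 180°]: -17.08°.
Δφ = 64.73 − 64.50 = 0.23°.
a = sin²(Δφ/2) + cos φ₁ · cos φ₂ · sin²(Δλ/2) = 0.004057.
c = 2·atan2(√a, √(1−a)) = 0.12747 rad → d = 6371·c ≈ 812.12 km.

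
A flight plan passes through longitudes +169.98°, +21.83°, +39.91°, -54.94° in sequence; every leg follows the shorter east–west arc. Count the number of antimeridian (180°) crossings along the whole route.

Leg 1: +169.98° → +21.83°, shortest Δλ = -148.15° (west) — does not cross 180°.
Leg 2: +21.83° → +39.91°, shortest Δλ = 18.08° (east) — does not cross 180°.
Leg 3: +39.91° → -54.94°, shortest Δλ = -94.85° (west) — does not cross 180°.
Total crossings: 0.

0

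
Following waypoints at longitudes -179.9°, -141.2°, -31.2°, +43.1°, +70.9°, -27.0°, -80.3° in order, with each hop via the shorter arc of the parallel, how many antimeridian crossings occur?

0

Leg 1: -179.9° → -141.2°, shortest Δλ = 38.7° (east) — does not cross 180°.
Leg 2: -141.2° → -31.2°, shortest Δλ = 110.0° (east) — does not cross 180°.
Leg 3: -31.2° → +43.1°, shortest Δλ = 74.3° (east) — does not cross 180°.
Leg 4: +43.1° → +70.9°, shortest Δλ = 27.8° (east) — does not cross 180°.
Leg 5: +70.9° → -27.0°, shortest Δλ = -97.9° (west) — does not cross 180°.
Leg 6: -27.0° → -80.3°, shortest Δλ = -53.3° (west) — does not cross 180°.
Total crossings: 0.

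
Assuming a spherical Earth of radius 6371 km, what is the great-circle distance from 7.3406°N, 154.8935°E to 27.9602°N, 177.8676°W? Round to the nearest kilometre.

Δλ = -177.8676 − 154.8935 = -332.7611°; wrapped into (−180°, 180°]: 27.2389°.
Δφ = 27.9602 − 7.3406 = 20.6196°.
a = sin²(Δφ/2) + cos φ₁ · cos φ₂ · sin²(Δλ/2) = 0.080604.
c = 2·atan2(√a, √(1−a)) = 0.57574 rad → d = 6371·c ≈ 3668.01 km.

3668 km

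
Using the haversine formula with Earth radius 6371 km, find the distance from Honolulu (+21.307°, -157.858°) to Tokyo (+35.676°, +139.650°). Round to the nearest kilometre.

Δλ = 139.650 − -157.858 = 297.508°; wrapped into (−180°, 180°]: -62.492°.
Δφ = 35.676 − 21.307 = 14.369°.
a = sin²(Δφ/2) + cos φ₁ · cos φ₂ · sin²(Δλ/2) = 0.219269.
c = 2·atan2(√a, √(1−a)) = 0.97465 rad → d = 6371·c ≈ 6209.47 km.

6209 km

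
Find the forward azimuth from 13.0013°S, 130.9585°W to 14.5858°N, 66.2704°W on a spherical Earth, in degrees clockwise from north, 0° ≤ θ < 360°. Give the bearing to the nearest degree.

69°

Δλ = -66.2704 − -130.9585 = 64.6881°.
θ = atan2( sin Δλ · cos φ₂ , cos φ₁ · sin φ₂ − sin φ₁ · cos φ₂ · cos Δλ )
  = atan2(0.87486, 0.33846) = 68.850° → normalised to [0°, 360°): 68.850°.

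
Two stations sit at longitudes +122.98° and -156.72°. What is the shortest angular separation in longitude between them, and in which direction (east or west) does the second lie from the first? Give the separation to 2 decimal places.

80.30° east

Raw difference: -156.72 − 122.98 = -279.7°.
Normalise into (−180°, 180°]: -279.7° + 360° = 80.3°.
Positive ⇒ the second point lies to the east; separation 80.30°.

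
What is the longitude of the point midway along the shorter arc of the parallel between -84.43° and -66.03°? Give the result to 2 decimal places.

-75.23°

Signed shortest Δλ from -84.43° to -66.03° is +18.40°.
Midpoint longitude = -84.43° + (+18.40°)/2 = -84.43° + 9.20° = -75.23°.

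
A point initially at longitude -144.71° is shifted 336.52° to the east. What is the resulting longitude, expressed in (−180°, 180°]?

Start at -144.71°; shift +336.52° → +191.81°.
+191.81° lies outside (−180°, 180°]; subtract 360° → -168.19°.

-168.19°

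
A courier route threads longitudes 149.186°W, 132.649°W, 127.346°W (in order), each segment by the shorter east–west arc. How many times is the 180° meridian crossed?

Leg 1: -149.186° → -132.649°, shortest Δλ = 16.537° (east) — does not cross 180°.
Leg 2: -132.649° → -127.346°, shortest Δλ = 5.303° (east) — does not cross 180°.
Total crossings: 0.

0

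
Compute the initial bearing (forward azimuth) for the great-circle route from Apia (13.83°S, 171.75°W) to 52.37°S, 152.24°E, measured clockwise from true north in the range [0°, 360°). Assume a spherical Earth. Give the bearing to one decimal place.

208.9°

Δλ = 152.24 − -171.75 = 323.99°; wrapped into (−180°, 180°]: -36.01°.
θ = atan2( sin Δλ · cos φ₂ , cos φ₁ · sin φ₂ − sin φ₁ · cos φ₂ · cos Δλ )
  = atan2(-0.35896, -0.65095) = -151.126° → normalised to [0°, 360°): 208.874°.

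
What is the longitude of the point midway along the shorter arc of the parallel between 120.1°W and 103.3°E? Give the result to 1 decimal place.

171.6°E

Signed shortest Δλ from -120.1° to +103.3° is -136.6°.
Midpoint longitude = -120.1° + (-136.6°)/2 = -120.1° − 68.3° = -188.4°.
Normalise into (−180°, 180°]: +171.6°.
(The naïve average (-120.1 + +103.3)/2 = -8.4° is on the wrong side of the globe.)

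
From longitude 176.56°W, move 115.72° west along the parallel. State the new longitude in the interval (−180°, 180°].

67.72°E

Start at -176.56°; shift −115.72° → -292.28°.
-292.28° lies outside (−180°, 180°]; add 360° → +67.72°.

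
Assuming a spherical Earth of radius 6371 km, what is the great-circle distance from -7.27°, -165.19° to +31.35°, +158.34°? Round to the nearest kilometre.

5784 km

Δλ = 158.34 − -165.19 = 323.53°; wrapped into (−180°, 180°]: -36.47°.
Δφ = 31.35 − -7.27 = 38.62°.
a = sin²(Δφ/2) + cos φ₁ · cos φ₂ · sin²(Δλ/2) = 0.192297.
c = 2·atan2(√a, √(1−a)) = 0.90790 rad → d = 6371·c ≈ 5784.20 km.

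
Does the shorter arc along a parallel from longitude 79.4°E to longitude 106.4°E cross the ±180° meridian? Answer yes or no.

Signed shortest Δλ = ((106.4 − 79.4 + 180) mod 360) − 180 = 27.0°.
Going east by 27.0° from +79.4° reaches +106.4° without touching 180°.

No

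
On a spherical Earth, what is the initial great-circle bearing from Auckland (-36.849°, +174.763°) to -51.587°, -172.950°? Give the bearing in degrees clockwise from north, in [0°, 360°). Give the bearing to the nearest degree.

153°

Δλ = -172.950 − 174.763 = -347.713°; wrapped into (−180°, 180°]: 12.287°.
θ = atan2( sin Δλ · cos φ₂ , cos φ₁ · sin φ₂ − sin φ₁ · cos φ₂ · cos Δλ )
  = atan2(0.13222, -0.26293) = 153.303° → normalised to [0°, 360°): 153.303°.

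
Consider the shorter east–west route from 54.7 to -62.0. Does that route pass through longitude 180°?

Signed shortest Δλ = ((-62.0 − 54.7 + 180) mod 360) − 180 = -116.7°.
Going west by 116.7° from +54.7° reaches -62.0° without touching 180°.

No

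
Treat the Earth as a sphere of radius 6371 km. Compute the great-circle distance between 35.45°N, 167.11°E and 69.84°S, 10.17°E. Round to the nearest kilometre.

15945 km

Δλ = 10.17 − 167.11 = -156.94°.
Δφ = -69.84 − 35.45 = -105.29°.
a = sin²(Δφ/2) + cos φ₁ · cos φ₂ · sin²(Δλ/2) = 0.901389.
c = 2·atan2(√a, √(1−a)) = 2.50274 rad → d = 6371·c ≈ 15944.94 km.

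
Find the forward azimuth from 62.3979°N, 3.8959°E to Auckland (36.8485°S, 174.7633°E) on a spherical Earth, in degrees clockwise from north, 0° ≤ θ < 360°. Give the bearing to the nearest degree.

Δλ = 174.7633 − 3.8959 = 170.8674°.
θ = atan2( sin Δλ · cos φ₂ , cos φ₁ · sin φ₂ − sin φ₁ · cos φ₂ · cos Δλ )
  = atan2(0.12701, 0.42230) = 16.739° → normalised to [0°, 360°): 16.739°.

17°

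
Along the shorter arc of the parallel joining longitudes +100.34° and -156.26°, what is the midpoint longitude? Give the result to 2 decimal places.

Signed shortest Δλ from +100.34° to -156.26° is +103.40°.
Midpoint longitude = +100.34° + (+103.40°)/2 = +100.34° + 51.70° = +152.04°.
(The naïve average (+100.34 + -156.26)/2 = -27.96° is on the wrong side of the globe.)

+152.04°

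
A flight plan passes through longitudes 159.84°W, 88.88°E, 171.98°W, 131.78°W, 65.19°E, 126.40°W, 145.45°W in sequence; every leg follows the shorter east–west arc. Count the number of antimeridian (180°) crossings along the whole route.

4

Leg 1: -159.84° → +88.88°, shortest Δλ = -111.28° (west) — crosses 180°.
Leg 2: +88.88° → -171.98°, shortest Δλ = 99.14° (east) — crosses 180°.
Leg 3: -171.98° → -131.78°, shortest Δλ = 40.2° (east) — does not cross 180°.
Leg 4: -131.78° → +65.19°, shortest Δλ = -163.03° (west) — crosses 180°.
Leg 5: +65.19° → -126.40°, shortest Δλ = 168.41° (east) — crosses 180°.
Leg 6: -126.40° → -145.45°, shortest Δλ = -19.05° (west) — does not cross 180°.
Total crossings: 4.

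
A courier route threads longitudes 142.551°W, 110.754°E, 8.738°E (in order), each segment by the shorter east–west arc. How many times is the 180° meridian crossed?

Leg 1: -142.551° → +110.754°, shortest Δλ = -106.695° (west) — crosses 180°.
Leg 2: +110.754° → +8.738°, shortest Δλ = -102.016° (west) — does not cross 180°.
Total crossings: 1.

1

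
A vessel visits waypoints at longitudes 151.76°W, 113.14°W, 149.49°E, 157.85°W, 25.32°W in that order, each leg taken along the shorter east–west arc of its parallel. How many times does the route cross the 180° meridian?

2

Leg 1: -151.76° → -113.14°, shortest Δλ = 38.62° (east) — does not cross 180°.
Leg 2: -113.14° → +149.49°, shortest Δλ = -97.37° (west) — crosses 180°.
Leg 3: +149.49° → -157.85°, shortest Δλ = 52.66° (east) — crosses 180°.
Leg 4: -157.85° → -25.32°, shortest Δλ = 132.53° (east) — does not cross 180°.
Total crossings: 2.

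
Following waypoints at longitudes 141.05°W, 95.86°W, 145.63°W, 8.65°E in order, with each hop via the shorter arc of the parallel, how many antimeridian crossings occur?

Leg 1: -141.05° → -95.86°, shortest Δλ = 45.19° (east) — does not cross 180°.
Leg 2: -95.86° → -145.63°, shortest Δλ = -49.77° (west) — does not cross 180°.
Leg 3: -145.63° → +8.65°, shortest Δλ = 154.28° (east) — does not cross 180°.
Total crossings: 0.

0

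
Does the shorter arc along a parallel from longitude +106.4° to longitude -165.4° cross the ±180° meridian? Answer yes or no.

Yes

Naïve |-165.4 − 106.4| = 271.8° > 180°, so the shorter arc goes the other way round — across 180°.
Signed shortest Δλ = ((-165.4 − 106.4 + 180) mod 360) − 180 = 88.2°.
Going east by 88.2° from +106.4° passes through 180° before reaching -165.4°.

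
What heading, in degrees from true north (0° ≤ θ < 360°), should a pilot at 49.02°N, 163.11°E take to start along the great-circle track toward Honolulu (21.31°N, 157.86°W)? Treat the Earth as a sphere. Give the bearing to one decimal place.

Δλ = -157.86 − 163.11 = -320.97°; wrapped into (−180°, 180°]: 39.03°.
θ = atan2( sin Δλ · cos φ₂ , cos φ₁ · sin φ₂ − sin φ₁ · cos φ₂ · cos Δλ )
  = atan2(0.58667, -0.30803) = 117.701° → normalised to [0°, 360°): 117.701°.

117.7°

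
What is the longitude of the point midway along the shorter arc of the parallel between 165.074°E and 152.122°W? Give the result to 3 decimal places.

Signed shortest Δλ from +165.074° to -152.122° is +42.804°.
Midpoint longitude = +165.074° + (+42.804°)/2 = +165.074° + 21.402° = +186.476°.
Normalise into (−180°, 180°]: -173.524°.
(The naïve average (+165.074 + -152.122)/2 = 6.476° is on the wrong side of the globe.)

173.524°W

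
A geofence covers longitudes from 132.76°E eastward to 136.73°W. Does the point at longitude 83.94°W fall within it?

Band width going east from +132.76° to -136.73°: ((-136.73 − 132.76) mod 360) = 90.51°.
Offset of -83.94° east of the west edge: ((-83.94 − 132.76) mod 360) = 143.30°.
143.30° > 90.51° ⇒ outside.

No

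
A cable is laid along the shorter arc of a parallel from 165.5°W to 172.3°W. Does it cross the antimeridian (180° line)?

No

Signed shortest Δλ = ((-172.3 − -165.5 + 180) mod 360) − 180 = -6.8°.
Going west by 6.8° from -165.5° reaches -172.3° without touching 180°.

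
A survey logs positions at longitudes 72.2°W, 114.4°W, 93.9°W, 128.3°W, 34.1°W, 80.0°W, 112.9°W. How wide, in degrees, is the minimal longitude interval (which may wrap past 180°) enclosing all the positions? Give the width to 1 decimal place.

94.2°

Sort the longitudes: -128.3°, -114.4°, -112.9°, -93.9°, -80.0°, -72.2°, -34.1°.
Eastward gaps between consecutive values (wrapping around): 13.9°, 1.5°, 19.0°, 13.9°, 7.8°, 38.1°, 265.8°.
Largest gap = 265.8° ⇒ minimal covering band is its complement: 360° − 265.8° = 94.2°.
Band runs from -128.3° eastward to -34.1°.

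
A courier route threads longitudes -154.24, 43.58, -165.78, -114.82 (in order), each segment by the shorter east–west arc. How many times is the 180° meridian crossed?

Leg 1: -154.24° → +43.58°, shortest Δλ = -162.18° (west) — crosses 180°.
Leg 2: +43.58° → -165.78°, shortest Δλ = 150.64° (east) — crosses 180°.
Leg 3: -165.78° → -114.82°, shortest Δλ = 50.96° (east) — does not cross 180°.
Total crossings: 2.

2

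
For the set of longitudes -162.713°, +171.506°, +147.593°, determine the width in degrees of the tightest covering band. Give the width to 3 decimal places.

Sort the longitudes: -162.713°, +147.593°, +171.506°.
Eastward gaps between consecutive values (wrapping around): 310.306°, 23.913°, 25.781°.
Largest gap = 310.306° ⇒ minimal covering band is its complement: 360° − 310.306° = 49.694°.
Band runs from +147.593° eastward to -162.713°, crossing the antimeridian.

49.694°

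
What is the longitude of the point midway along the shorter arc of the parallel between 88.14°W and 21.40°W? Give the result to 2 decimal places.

54.77°W

Signed shortest Δλ from -88.14° to -21.40° is +66.74°.
Midpoint longitude = -88.14° + (+66.74°)/2 = -88.14° + 33.37° = -54.77°.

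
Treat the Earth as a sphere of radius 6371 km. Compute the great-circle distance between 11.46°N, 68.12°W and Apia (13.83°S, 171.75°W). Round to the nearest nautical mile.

Δλ = -171.75 − -68.12 = -103.63°.
Δφ = -13.83 − 11.46 = -25.29°.
a = sin²(Δφ/2) + cos φ₁ · cos φ₂ · sin²(Δλ/2) = 0.635876.
c = 2·atan2(√a, √(1−a)) = 1.84601 rad → d = 6371·c ≈ 11760.92 km ≈ 6350.39 nmi.

6350 nmi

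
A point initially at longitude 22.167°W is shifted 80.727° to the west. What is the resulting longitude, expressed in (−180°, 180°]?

Start at -22.167°; shift −80.727° → -102.894°.
-102.894° already lies in (−180°, 180°].

102.894°W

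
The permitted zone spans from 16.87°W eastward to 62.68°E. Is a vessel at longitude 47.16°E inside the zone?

Yes

Band width going east from -16.87° to +62.68°: ((62.68 − -16.87) mod 360) = 79.55°.
Offset of +47.16° east of the west edge: ((47.16 − -16.87) mod 360) = 64.03°.
64.03° ≤ 79.55° ⇒ inside.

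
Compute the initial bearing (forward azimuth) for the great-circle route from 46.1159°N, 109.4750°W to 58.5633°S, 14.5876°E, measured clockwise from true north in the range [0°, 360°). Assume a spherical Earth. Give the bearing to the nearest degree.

131°

Δλ = 14.5876 − -109.4750 = 124.0626°.
θ = atan2( sin Δλ · cos φ₂ , cos φ₁ · sin φ₂ − sin φ₁ · cos φ₂ · cos Δλ )
  = atan2(0.43207, -0.38091) = 131.399° → normalised to [0°, 360°): 131.399°.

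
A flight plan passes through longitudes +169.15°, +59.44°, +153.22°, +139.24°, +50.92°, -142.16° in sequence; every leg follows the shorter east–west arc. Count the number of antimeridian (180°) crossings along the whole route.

1

Leg 1: +169.15° → +59.44°, shortest Δλ = -109.71° (west) — does not cross 180°.
Leg 2: +59.44° → +153.22°, shortest Δλ = 93.78° (east) — does not cross 180°.
Leg 3: +153.22° → +139.24°, shortest Δλ = -13.98° (west) — does not cross 180°.
Leg 4: +139.24° → +50.92°, shortest Δλ = -88.32° (west) — does not cross 180°.
Leg 5: +50.92° → -142.16°, shortest Δλ = 166.92° (east) — crosses 180°.
Total crossings: 1.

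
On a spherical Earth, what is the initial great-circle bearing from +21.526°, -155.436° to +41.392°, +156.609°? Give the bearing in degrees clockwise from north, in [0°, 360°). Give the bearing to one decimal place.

307.7°

Δλ = 156.609 − -155.436 = 312.045°; wrapped into (−180°, 180°]: -47.955°.
θ = atan2( sin Δλ · cos φ₂ , cos φ₁ · sin φ₂ − sin φ₁ · cos φ₂ · cos Δλ )
  = atan2(-0.55712, 0.43074) = -52.290° → normalised to [0°, 360°): 307.710°.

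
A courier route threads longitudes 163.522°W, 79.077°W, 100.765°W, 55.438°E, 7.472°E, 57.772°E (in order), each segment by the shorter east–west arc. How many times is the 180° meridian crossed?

Leg 1: -163.522° → -79.077°, shortest Δλ = 84.445° (east) — does not cross 180°.
Leg 2: -79.077° → -100.765°, shortest Δλ = -21.688° (west) — does not cross 180°.
Leg 3: -100.765° → +55.438°, shortest Δλ = 156.203° (east) — does not cross 180°.
Leg 4: +55.438° → +7.472°, shortest Δλ = -47.966° (west) — does not cross 180°.
Leg 5: +7.472° → +57.772°, shortest Δλ = 50.3° (east) — does not cross 180°.
Total crossings: 0.

0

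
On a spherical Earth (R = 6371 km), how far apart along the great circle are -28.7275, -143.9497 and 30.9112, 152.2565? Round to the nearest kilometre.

9463 km

Δλ = 152.2565 − -143.9497 = 296.2062°; wrapped into (−180°, 180°]: -63.7938°.
Δφ = 30.9112 − -28.7275 = 59.6387°.
a = sin²(Δφ/2) + cos φ₁ · cos φ₂ · sin²(Δλ/2) = 0.457333.
c = 2·atan2(√a, √(1−a)) = 1.48536 rad → d = 6371·c ≈ 9463.22 km.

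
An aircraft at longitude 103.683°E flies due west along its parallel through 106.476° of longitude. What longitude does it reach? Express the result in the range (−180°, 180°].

Start at +103.683°; shift −106.476° → -2.793°.
-2.793° already lies in (−180°, 180°].

2.793°W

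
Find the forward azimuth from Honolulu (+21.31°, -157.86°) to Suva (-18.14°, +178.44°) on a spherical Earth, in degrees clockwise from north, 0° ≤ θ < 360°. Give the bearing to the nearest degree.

Δλ = 178.44 − -157.86 = 336.30°; wrapped into (−180°, 180°]: -23.70°.
θ = atan2( sin Δλ · cos φ₂ , cos φ₁ · sin φ₂ − sin φ₁ · cos φ₂ · cos Δλ )
  = atan2(-0.38197, -0.60628) = -147.788° → normalised to [0°, 360°): 212.212°.

212°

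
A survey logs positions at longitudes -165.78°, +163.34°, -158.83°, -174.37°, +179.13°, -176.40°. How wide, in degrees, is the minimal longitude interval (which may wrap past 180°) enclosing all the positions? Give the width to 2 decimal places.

37.83°

Sort the longitudes: -176.40°, -174.37°, -165.78°, -158.83°, +163.34°, +179.13°.
Eastward gaps between consecutive values (wrapping around): 2.03°, 8.59°, 6.95°, 322.17°, 15.79°, 4.47°.
Largest gap = 322.17° ⇒ minimal covering band is its complement: 360° − 322.17° = 37.83°.
Band runs from +163.34° eastward to -158.83°, crossing the antimeridian.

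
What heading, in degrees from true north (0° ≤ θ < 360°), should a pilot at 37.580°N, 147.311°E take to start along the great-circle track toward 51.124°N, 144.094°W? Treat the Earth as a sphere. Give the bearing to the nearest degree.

Δλ = -144.094 − 147.311 = -291.405°; wrapped into (−180°, 180°]: 68.595°.
θ = atan2( sin Δλ · cos φ₂ , cos φ₁ · sin φ₂ − sin φ₁ · cos φ₂ · cos Δλ )
  = atan2(0.58435, 0.47727) = 50.759° → normalised to [0°, 360°): 50.759°.

51°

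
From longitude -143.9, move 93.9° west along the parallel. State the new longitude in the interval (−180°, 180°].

Start at -143.9°; shift −93.9° → -237.8°.
-237.8° lies outside (−180°, 180°]; add 360° → +122.2°.

+122.2°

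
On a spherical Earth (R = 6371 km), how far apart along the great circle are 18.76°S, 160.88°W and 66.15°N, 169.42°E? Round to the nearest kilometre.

Δλ = 169.42 − -160.88 = 330.30°; wrapped into (−180°, 180°]: -29.70°.
Δφ = 66.15 − -18.76 = 84.91°.
a = sin²(Δφ/2) + cos φ₁ · cos φ₂ · sin²(Δλ/2) = 0.480788.
c = 2·atan2(√a, √(1−a)) = 1.53236 rad → d = 6371·c ≈ 9762.68 km.

9763 km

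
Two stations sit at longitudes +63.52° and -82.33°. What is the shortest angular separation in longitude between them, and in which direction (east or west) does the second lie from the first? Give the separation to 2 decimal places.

145.85° west

Raw difference: -82.33 − 63.52 = -145.85°.
Normalise into (−180°, 180°]: -145.85° stays -145.85°.
Negative ⇒ the second point lies to the west; separation 145.85°.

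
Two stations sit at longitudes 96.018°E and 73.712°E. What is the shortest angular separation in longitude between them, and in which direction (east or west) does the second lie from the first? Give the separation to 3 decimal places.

Raw difference: 73.712 − 96.018 = -22.306°.
Normalise into (−180°, 180°]: -22.306° stays -22.306°.
Negative ⇒ the second point lies to the west; separation 22.306°.

22.306° west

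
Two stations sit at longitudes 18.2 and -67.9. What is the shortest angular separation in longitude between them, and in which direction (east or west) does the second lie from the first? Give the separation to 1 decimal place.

86.1° west

Raw difference: -67.9 − 18.2 = -86.1°.
Normalise into (−180°, 180°]: -86.1° stays -86.1°.
Negative ⇒ the second point lies to the west; separation 86.1°.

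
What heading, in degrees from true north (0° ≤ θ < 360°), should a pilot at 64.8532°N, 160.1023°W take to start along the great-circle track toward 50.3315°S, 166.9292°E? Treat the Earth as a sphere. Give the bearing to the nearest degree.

Δλ = 166.9292 − -160.1023 = 327.0315°; wrapped into (−180°, 180°]: -32.9685°.
θ = atan2( sin Δλ · cos φ₂ , cos φ₁ · sin φ₂ − sin φ₁ · cos φ₂ · cos Δλ )
  = atan2(-0.34737, -0.81189) = -156.836° → normalised to [0°, 360°): 203.164°.

203°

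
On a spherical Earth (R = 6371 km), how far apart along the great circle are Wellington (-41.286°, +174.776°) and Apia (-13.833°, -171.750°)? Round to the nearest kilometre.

Δλ = -171.750 − 174.776 = -346.526°; wrapped into (−180°, 180°]: 13.474°.
Δφ = -13.833 − -41.286 = 27.453°.
a = sin²(Δφ/2) + cos φ₁ · cos φ₂ · sin²(Δλ/2) = 0.066347.
c = 2·atan2(√a, √(1−a)) = 0.52103 rad → d = 6371·c ≈ 3319.48 km.

3319 km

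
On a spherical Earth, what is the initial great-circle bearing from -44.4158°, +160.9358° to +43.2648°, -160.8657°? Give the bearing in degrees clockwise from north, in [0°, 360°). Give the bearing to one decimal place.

26.8°

Δλ = -160.8657 − 160.9358 = -321.8015°; wrapped into (−180°, 180°]: 38.1985°.
θ = atan2( sin Δλ · cos φ₂ , cos φ₁ · sin φ₂ − sin φ₁ · cos φ₂ · cos Δλ )
  = atan2(0.45031, 0.89005) = 26.836° → normalised to [0°, 360°): 26.836°.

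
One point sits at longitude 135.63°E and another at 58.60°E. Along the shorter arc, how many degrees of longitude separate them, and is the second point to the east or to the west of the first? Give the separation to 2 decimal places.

77.03° west

Raw difference: 58.60 − 135.63 = -77.03°.
Normalise into (−180°, 180°]: -77.03° stays -77.03°.
Negative ⇒ the second point lies to the west; separation 77.03°.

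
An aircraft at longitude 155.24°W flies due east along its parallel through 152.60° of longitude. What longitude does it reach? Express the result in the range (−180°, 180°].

2.64°W

Start at -155.24°; shift +152.60° → -2.64°.
-2.64° already lies in (−180°, 180°].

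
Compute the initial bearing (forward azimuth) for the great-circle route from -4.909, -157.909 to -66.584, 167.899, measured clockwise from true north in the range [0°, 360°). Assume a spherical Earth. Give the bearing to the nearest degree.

Δλ = 167.899 − -157.909 = 325.808°; wrapped into (−180°, 180°]: -34.192°.
θ = atan2( sin Δλ · cos φ₂ , cos φ₁ · sin φ₂ − sin φ₁ · cos φ₂ · cos Δλ )
  = atan2(-0.22333, -0.88615) = -165.855° → normalised to [0°, 360°): 194.145°.

194°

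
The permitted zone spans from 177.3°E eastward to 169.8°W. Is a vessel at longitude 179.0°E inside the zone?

Yes

Band width going east from +177.3° to -169.8°: ((-169.8 − 177.3) mod 360) = 12.9°.
Offset of +179.0° east of the west edge: ((179.0 − 177.3) mod 360) = 1.7°.
1.7° ≤ 12.9° ⇒ inside.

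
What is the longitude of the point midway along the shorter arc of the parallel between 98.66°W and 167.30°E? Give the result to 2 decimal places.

145.68°W

Signed shortest Δλ from -98.66° to +167.30° is -94.04°.
Midpoint longitude = -98.66° + (-94.04°)/2 = -98.66° − 47.02° = -145.68°.
(The naïve average (-98.66 + +167.30)/2 = 34.32° is on the wrong side of the globe.)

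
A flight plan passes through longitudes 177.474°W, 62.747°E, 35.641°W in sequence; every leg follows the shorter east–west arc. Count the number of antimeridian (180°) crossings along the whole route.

1

Leg 1: -177.474° → +62.747°, shortest Δλ = -119.779° (west) — crosses 180°.
Leg 2: +62.747° → -35.641°, shortest Δλ = -98.388° (west) — does not cross 180°.
Total crossings: 1.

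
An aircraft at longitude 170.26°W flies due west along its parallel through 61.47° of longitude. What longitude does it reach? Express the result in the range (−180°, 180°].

Start at -170.26°; shift −61.47° → -231.73°.
-231.73° lies outside (−180°, 180°]; add 360° → +128.27°.

128.27°E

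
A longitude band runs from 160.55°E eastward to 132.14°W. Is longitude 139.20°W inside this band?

Band width going east from +160.55° to -132.14°: ((-132.14 − 160.55) mod 360) = 67.31°.
Offset of -139.20° east of the west edge: ((-139.20 − 160.55) mod 360) = 60.25°.
60.25° ≤ 67.31° ⇒ inside.

Yes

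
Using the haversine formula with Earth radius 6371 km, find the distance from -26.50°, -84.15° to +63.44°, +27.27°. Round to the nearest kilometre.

Δλ = 27.27 − -84.15 = 111.42°.
Δφ = 63.44 − -26.50 = 89.94°.
a = sin²(Δφ/2) + cos φ₁ · cos φ₂ · sin²(Δλ/2) = 0.772623.
c = 2·atan2(√a, √(1−a)) = 2.14748 rad → d = 6371·c ≈ 13681.59 km.

13682 km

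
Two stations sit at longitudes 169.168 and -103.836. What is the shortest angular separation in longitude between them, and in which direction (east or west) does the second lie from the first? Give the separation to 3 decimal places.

Raw difference: -103.836 − 169.168 = -273.004°.
Normalise into (−180°, 180°]: -273.004° + 360° = 86.996°.
Positive ⇒ the second point lies to the east; separation 86.996°.

86.996° east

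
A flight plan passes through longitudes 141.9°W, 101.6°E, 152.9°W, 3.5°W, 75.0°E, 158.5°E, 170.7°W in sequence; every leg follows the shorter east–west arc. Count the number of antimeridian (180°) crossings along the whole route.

3

Leg 1: -141.9° → +101.6°, shortest Δλ = -116.5° (west) — crosses 180°.
Leg 2: +101.6° → -152.9°, shortest Δλ = 105.5° (east) — crosses 180°.
Leg 3: -152.9° → -3.5°, shortest Δλ = 149.4° (east) — does not cross 180°.
Leg 4: -3.5° → +75.0°, shortest Δλ = 78.5° (east) — does not cross 180°.
Leg 5: +75.0° → +158.5°, shortest Δλ = 83.5° (east) — does not cross 180°.
Leg 6: +158.5° → -170.7°, shortest Δλ = 30.8° (east) — crosses 180°.
Total crossings: 3.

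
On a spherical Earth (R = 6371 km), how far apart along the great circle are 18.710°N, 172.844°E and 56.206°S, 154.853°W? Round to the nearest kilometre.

8863 km

Δλ = -154.853 − 172.844 = -327.697°; wrapped into (−180°, 180°]: 32.303°.
Δφ = -56.206 − 18.710 = -74.916°.
a = sin²(Δφ/2) + cos φ₁ · cos φ₂ · sin²(Δλ/2) = 0.410649.
c = 2·atan2(√a, √(1−a)) = 1.39113 rad → d = 6371·c ≈ 8862.89 km.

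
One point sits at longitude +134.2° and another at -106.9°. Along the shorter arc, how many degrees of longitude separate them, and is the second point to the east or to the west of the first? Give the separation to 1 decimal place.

118.9° east

Raw difference: -106.9 − 134.2 = -241.1°.
Normalise into (−180°, 180°]: -241.1° + 360° = 118.9°.
Positive ⇒ the second point lies to the east; separation 118.9°.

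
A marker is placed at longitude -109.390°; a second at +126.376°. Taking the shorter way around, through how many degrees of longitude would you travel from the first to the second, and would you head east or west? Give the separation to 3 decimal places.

124.234° west

Raw difference: 126.376 − -109.390 = 235.766°.
Normalise into (−180°, 180°]: 235.766° − 360° = -124.234°.
Negative ⇒ the second point lies to the west; separation 124.234°.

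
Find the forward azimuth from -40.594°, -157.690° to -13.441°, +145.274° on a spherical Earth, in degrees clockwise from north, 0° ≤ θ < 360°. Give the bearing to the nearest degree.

282°

Δλ = 145.274 − -157.690 = 302.964°; wrapped into (−180°, 180°]: -57.036°.
θ = atan2( sin Δλ · cos φ₂ , cos φ₁ · sin φ₂ − sin φ₁ · cos φ₂ · cos Δλ )
  = atan2(-0.81603, 0.16785) = -78.377° → normalised to [0°, 360°): 281.623°.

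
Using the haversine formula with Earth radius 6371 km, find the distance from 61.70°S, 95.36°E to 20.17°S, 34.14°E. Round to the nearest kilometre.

Δλ = 34.14 − 95.36 = -61.22°.
Δφ = -20.17 − -61.70 = 41.53°.
a = sin²(Δφ/2) + cos φ₁ · cos φ₂ · sin²(Δλ/2) = 0.241077.
c = 2·atan2(√a, √(1−a)) = 1.02647 rad → d = 6371·c ≈ 6539.61 km.

6540 km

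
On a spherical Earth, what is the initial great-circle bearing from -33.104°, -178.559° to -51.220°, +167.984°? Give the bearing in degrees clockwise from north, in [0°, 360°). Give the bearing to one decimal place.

Δλ = 167.984 − -178.559 = 346.543°; wrapped into (−180°, 180°]: -13.457°.
θ = atan2( sin Δλ · cos φ₂ , cos φ₁ · sin φ₂ − sin φ₁ · cos φ₂ · cos Δλ )
  = atan2(-0.14576, -0.32033) = -155.534° → normalised to [0°, 360°): 204.466°.

204.5°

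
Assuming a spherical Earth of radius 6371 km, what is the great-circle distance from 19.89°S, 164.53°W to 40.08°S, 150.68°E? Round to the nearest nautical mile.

2590 nmi

Δλ = 150.68 − -164.53 = 315.21°; wrapped into (−180°, 180°]: -44.79°.
Δφ = -40.08 − -19.89 = -20.19°.
a = sin²(Δφ/2) + cos φ₁ · cos φ₂ · sin²(Δλ/2) = 0.135162.
c = 2·atan2(√a, √(1−a)) = 0.75295 rad → d = 6371·c ≈ 4797.03 km ≈ 2590.19 nmi.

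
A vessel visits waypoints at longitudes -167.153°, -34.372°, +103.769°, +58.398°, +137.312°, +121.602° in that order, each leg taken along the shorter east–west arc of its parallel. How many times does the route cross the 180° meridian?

Leg 1: -167.153° → -34.372°, shortest Δλ = 132.781° (east) — does not cross 180°.
Leg 2: -34.372° → +103.769°, shortest Δλ = 138.141° (east) — does not cross 180°.
Leg 3: +103.769° → +58.398°, shortest Δλ = -45.371° (west) — does not cross 180°.
Leg 4: +58.398° → +137.312°, shortest Δλ = 78.914° (east) — does not cross 180°.
Leg 5: +137.312° → +121.602°, shortest Δλ = -15.71° (west) — does not cross 180°.
Total crossings: 0.

0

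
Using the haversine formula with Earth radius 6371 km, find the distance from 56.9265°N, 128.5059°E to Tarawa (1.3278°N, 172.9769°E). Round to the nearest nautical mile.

Δλ = 172.9769 − 128.5059 = 44.4710°.
Δφ = 1.3278 − 56.9265 = -55.5987°.
a = sin²(Δφ/2) + cos φ₁ · cos φ₂ · sin²(Δλ/2) = 0.295631.
c = 2·atan2(√a, √(1−a)) = 1.14973 rad → d = 6371·c ≈ 7324.90 km ≈ 3955.13 nmi.

3955 nmi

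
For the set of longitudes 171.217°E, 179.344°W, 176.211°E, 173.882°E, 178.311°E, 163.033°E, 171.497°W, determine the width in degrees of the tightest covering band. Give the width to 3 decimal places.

Sort the longitudes: -179.344°, -171.497°, +163.033°, +171.217°, +173.882°, +176.211°, +178.311°.
Eastward gaps between consecutive values (wrapping around): 7.847°, 334.530°, 8.184°, 2.665°, 2.329°, 2.100°, 2.345°.
Largest gap = 334.530° ⇒ minimal covering band is its complement: 360° − 334.530° = 25.470°.
Band runs from +163.033° eastward to -171.497°, crossing the antimeridian.

25.470°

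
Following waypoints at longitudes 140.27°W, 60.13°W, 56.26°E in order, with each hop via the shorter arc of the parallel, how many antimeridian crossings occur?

Leg 1: -140.27° → -60.13°, shortest Δλ = 80.14° (east) — does not cross 180°.
Leg 2: -60.13° → +56.26°, shortest Δλ = 116.39° (east) — does not cross 180°.
Total crossings: 0.

0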